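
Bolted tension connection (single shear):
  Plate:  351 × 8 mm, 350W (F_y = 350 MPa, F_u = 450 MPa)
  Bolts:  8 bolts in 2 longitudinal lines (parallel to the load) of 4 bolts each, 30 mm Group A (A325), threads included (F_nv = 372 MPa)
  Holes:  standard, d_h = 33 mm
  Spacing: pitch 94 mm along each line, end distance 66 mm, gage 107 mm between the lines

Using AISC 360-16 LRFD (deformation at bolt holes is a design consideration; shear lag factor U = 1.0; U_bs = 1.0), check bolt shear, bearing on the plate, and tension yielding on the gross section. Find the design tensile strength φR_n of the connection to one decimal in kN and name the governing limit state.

Bolt shear: A_b = π(30)²/4 = 706.86 mm². φR_n = 0.75 × 372 × 706.86 × 8 × 1 = 1577.7 kN.
Bearing (8 mm plate, F_u = 450 MPa): end bolts L_c = 66 − 33/2 = 49.5, R_n = min(1.2×49.5×8×450, 2.4×30×8×450) = 213.84 kN/bolt; interior L_c = 94 − 33 = 61, R_n = 259.2 kN/bolt. φR_n = 0.75 × (2×213.84 + 6×259.2) = 1487.2 kN.
Tension yield (gross): A_g = 351×8 = 2808 mm². φR_n = 0.90 × 350 × 2808 = 884.5 kN.
Governing: min(1577.7, 1487.2, 884.5) = 884.5 kN → gross-section yield.

884.5 kN (gross-section yield governs)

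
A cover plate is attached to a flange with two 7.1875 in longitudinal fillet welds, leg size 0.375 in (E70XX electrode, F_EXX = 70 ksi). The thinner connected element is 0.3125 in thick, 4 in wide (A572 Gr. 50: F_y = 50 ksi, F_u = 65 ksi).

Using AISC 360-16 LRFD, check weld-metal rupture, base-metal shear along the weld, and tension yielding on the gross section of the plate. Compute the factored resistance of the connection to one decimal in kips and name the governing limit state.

Weld metal: throat = 0.707×0.375 = 0.26513 in, L = 2×7.1875 = 14.375 in. φR_n = 0.75 × 0.6 × 70 × 0.26513 × 14.375 = 120.1 kips.
Base metal shear (0.3125 in plate): yield φR_n = 1.0×0.6×50×0.3125×14.375 = 134.8 kips; rupture φR_n = 0.75×0.6×65×0.3125×14.375 = 131.4 kips; take 131.4 kips (rupture).
Tension yield (gross): A_g = 4×0.3125 = 1.25 in². φR_n = 0.90 × 50 × 1.25 = 56.3 kips.
Governing: min(120.1, 131.4, 56.3) = 56.3 kips → gross-section yield.

56.3 kips (gross-section yield governs)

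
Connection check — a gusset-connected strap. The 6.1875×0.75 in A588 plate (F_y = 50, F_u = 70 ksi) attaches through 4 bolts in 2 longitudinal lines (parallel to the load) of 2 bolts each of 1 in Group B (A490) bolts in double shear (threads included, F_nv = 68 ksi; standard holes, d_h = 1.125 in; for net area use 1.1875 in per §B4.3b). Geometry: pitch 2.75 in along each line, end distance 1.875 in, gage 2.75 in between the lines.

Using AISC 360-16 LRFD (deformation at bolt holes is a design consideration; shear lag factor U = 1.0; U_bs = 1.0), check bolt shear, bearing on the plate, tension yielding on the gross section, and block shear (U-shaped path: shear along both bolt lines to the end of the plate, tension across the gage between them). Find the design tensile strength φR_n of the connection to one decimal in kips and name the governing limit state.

Bolt shear: A_b = π(1)²/4 = 0.7854 in². φR_n = 0.75 × 68 × 0.7854 × 4 × 2 = 320.4 kips.
Bearing (0.75 in plate, F_u = 70 ksi): end bolts L_c = 1.875 − 1.125/2 = 1.3125, R_n = min(1.2×1.3125×0.75×70, 2.4×1×0.75×70) = 82.688 kips/bolt; interior L_c = 2.75 − 1.125 = 1.625, R_n = 102.38 kips/bolt. φR_n = 0.75 × (2×82.688 + 2×102.38) = 277.6 kips.
Tension yield (gross): A_g = 6.1875×0.75 = 4.6406 in². φR_n = 0.90 × 50 × 4.6406 = 208.8 kips.
Block shear: shear path 2×[1.875+1×2.75] = 2×4.625 in, A_gv = 6.9375, A_nv = 2×(4.625 − 1.5×1.1875)×0.75 = 4.2656 in²; tension across gage: (2.75 − 1×1.1875)×0.75 = 1.1719 in². R_n = min(0.6×70×4.2656, 0.6×50×6.9375) + 1.0×70×1.1719 = min(179.16, 208.13) + 82.033 = 261.19 kips. φR_n = 0.75 × 261.19 = 195.9 kips.
Governing: min(320.4, 277.6, 208.8, 195.9) = 195.9 kips → block shear.

195.9 kips (block shear governs)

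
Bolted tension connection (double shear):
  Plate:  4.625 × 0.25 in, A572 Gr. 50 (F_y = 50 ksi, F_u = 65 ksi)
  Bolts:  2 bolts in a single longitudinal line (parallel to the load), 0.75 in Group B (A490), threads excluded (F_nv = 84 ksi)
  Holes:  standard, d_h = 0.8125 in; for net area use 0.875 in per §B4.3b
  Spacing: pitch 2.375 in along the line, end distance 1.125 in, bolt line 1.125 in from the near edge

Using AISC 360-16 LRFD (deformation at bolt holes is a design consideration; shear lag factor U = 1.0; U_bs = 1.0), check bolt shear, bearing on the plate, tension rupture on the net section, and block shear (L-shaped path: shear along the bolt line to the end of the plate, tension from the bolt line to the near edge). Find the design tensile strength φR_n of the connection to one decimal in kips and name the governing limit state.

24.4 kips (block shear governs)

Bolt shear: A_b = π(0.75)²/4 = 0.44179 in². φR_n = 0.75 × 84 × 0.44179 × 2 × 2 = 111.3 kips.
Bearing (0.25 in plate, F_u = 65 ksi): end bolts L_c = 1.125 − 0.8125/2 = 0.71875, R_n = min(1.2×0.71875×0.25×65, 2.4×0.75×0.25×65) = 14.016 kips/bolt; interior L_c = 2.375 − 0.8125 = 1.5625, R_n = 29.25 kips/bolt. φR_n = 0.75 × (1×14.016 + 1×29.25) = 32.4 kips.
Tension rupture (net): A_n = (4.625 − 1×0.875)×0.25 = 0.9375 in² (U = 1.0, A_e = A_n). φR_n = 0.75 × 65 × 0.9375 = 45.7 kips.
Block shear: shear path 1×[1.125+1×2.375] = 1×3.5 in, A_gv = 0.875, A_nv = 1×(3.5 − 1.5×0.875)×0.25 = 0.54688 in²; tension to near edge: (1.125 − 0.5×0.875)×0.25 = 0.17188 in². R_n = min(0.6×65×0.54688, 0.6×50×0.875) + 1.0×65×0.17188 = min(21.328, 26.25) + 11.172 = 32.5 kips. φR_n = 0.75 × 32.5 = 24.4 kips.
Governing: min(111.3, 32.4, 45.7, 24.4) = 24.4 kips → block shear.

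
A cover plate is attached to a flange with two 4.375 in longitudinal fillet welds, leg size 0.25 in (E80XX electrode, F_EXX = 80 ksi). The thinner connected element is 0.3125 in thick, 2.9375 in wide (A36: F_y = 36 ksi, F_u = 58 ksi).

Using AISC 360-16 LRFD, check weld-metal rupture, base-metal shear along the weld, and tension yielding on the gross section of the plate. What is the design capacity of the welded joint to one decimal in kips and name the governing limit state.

29.7 kips (gross-section yield governs)

Weld metal: throat = 0.707×0.25 = 0.17675 in, L = 2×4.375 = 8.75 in. φR_n = 0.75 × 0.6 × 80 × 0.17675 × 8.75 = 55.7 kips.
Base metal shear (0.3125 in plate): yield φR_n = 1.0×0.6×36×0.3125×8.75 = 59.1 kips; rupture φR_n = 0.75×0.6×58×0.3125×8.75 = 71.4 kips; take 59.1 kips (yield).
Tension yield (gross): A_g = 2.9375×0.3125 = 0.91797 in². φR_n = 0.90 × 36 × 0.91797 = 29.7 kips.
Governing: min(55.7, 59.1, 29.7) = 29.7 kips → gross-section yield.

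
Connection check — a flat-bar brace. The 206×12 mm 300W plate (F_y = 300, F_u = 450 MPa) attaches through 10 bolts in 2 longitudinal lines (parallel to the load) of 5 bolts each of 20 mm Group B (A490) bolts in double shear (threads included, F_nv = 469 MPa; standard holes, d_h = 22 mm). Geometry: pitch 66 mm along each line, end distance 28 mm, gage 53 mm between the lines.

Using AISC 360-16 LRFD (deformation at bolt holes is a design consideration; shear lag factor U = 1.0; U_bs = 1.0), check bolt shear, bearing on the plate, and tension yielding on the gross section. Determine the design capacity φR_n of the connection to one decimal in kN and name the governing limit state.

Bolt shear: A_b = π(20)²/4 = 314.16 mm². φR_n = 0.75 × 469 × 314.16 × 10 × 2 = 2210.1 kN.
Bearing (12 mm plate, F_u = 450 MPa): end bolts L_c = 28 − 22/2 = 17, R_n = min(1.2×17×12×450, 2.4×20×12×450) = 110.16 kN/bolt; interior L_c = 66 − 22 = 44, R_n = 259.2 kN/bolt. φR_n = 0.75 × (2×110.16 + 8×259.2) = 1720.4 kN.
Tension yield (gross): A_g = 206×12 = 2472 mm². φR_n = 0.90 × 300 × 2472 = 667.4 kN.
Governing: min(2210.1, 1720.4, 667.4) = 667.4 kN → gross-section yield.

667.4 kN (gross-section yield governs)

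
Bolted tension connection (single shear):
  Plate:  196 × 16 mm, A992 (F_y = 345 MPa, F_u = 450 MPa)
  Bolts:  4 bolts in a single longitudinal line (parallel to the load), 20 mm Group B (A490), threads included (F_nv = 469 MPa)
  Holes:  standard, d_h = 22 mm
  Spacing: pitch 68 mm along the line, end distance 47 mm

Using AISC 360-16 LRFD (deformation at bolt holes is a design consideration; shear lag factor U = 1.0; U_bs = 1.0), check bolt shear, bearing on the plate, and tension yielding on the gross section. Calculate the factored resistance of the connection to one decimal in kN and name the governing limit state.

442.0 kN (bolt shear governs)

Bolt shear: A_b = π(20)²/4 = 314.16 mm². φR_n = 0.75 × 469 × 314.16 × 4 × 1 = 442.0 kN.
Bearing (16 mm plate, F_u = 450 MPa): end bolts L_c = 47 − 22/2 = 36, R_n = min(1.2×36×16×450, 2.4×20×16×450) = 311.04 kN/bolt; interior L_c = 68 − 22 = 46, R_n = 345.6 kN/bolt. φR_n = 0.75 × (1×311.04 + 3×345.6) = 1010.9 kN.
Tension yield (gross): A_g = 196×16 = 3136 mm². φR_n = 0.90 × 345 × 3136 = 973.7 kN.
Governing: min(442.0, 1010.9, 973.7) = 442.0 kN → bolt shear.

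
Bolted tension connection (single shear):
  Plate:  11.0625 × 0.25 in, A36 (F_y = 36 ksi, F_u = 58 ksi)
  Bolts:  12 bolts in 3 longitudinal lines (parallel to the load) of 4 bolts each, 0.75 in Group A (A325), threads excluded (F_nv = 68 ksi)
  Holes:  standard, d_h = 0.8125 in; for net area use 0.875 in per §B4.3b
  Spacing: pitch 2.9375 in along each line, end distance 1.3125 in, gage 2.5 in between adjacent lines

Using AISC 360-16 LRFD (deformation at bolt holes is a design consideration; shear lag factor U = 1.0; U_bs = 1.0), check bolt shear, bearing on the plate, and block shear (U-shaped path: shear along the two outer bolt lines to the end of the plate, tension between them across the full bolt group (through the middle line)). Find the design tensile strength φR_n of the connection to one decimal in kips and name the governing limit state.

117.4 kips (block shear governs)

Bolt shear: A_b = π(0.75)²/4 = 0.44179 in². φR_n = 0.75 × 68 × 0.44179 × 12 × 1 = 270.4 kips.
Bearing (0.25 in plate, F_u = 58 ksi): end bolts L_c = 1.3125 − 0.8125/2 = 0.90625, R_n = min(1.2×0.90625×0.25×58, 2.4×0.75×0.25×58) = 15.769 kips/bolt; interior L_c = 2.9375 − 0.8125 = 2.125, R_n = 26.1 kips/bolt. φR_n = 0.75 × (3×15.769 + 9×26.1) = 211.7 kips.
Block shear: shear path 2×[1.3125+3×2.9375] = 2×10.125 in, A_gv = 5.0625, A_nv = 2×(10.125 − 3.5×0.875)×0.25 = 3.5313 in²; tension across gage: (5 − 2×0.875)×0.25 = 0.8125 in². R_n = min(0.6×58×3.5313, 0.6×36×5.0625) + 1.0×58×0.8125 = min(122.89, 109.35) + 47.125 = 156.48 kips. φR_n = 0.75 × 156.48 = 117.4 kips.
Governing: min(270.4, 211.7, 117.4) = 117.4 kips → block shear.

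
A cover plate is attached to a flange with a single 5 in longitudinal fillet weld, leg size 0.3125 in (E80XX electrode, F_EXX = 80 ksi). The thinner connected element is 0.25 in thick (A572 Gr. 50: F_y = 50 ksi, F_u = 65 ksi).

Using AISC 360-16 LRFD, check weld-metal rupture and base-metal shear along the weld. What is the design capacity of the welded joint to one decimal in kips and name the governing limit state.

36.6 kips (base-metal shear governs)

Weld metal: throat = 0.707×0.3125 = 0.22094 in, L = 5 in. φR_n = 0.75 × 0.6 × 80 × 0.22094 × 5 = 39.8 kips.
Base metal shear (0.25 in plate): yield φR_n = 1.0×0.6×50×0.25×5 = 37.5 kips; rupture φR_n = 0.75×0.6×65×0.25×5 = 36.6 kips; take 36.6 kips (rupture).
Governing: min(39.8, 36.6) = 36.6 kips → base-metal shear.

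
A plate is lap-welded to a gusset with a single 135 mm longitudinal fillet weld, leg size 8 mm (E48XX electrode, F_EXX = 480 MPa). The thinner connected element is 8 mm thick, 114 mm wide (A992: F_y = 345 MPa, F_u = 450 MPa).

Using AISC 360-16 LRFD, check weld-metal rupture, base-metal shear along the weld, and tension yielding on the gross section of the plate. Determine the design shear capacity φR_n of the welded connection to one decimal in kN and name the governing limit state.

164.9 kN (weld metal governs)

Weld metal: throat = 0.707×8 = 5.656 mm, L = 135 mm. φR_n = 0.75 × 0.6 × 480 × 5.656 × 135 = 164.9 kN.
Base metal shear (8 mm plate): yield φR_n = 1.0×0.6×345×8×135 = 223.6 kN; rupture φR_n = 0.75×0.6×450×8×135 = 218.7 kN; take 218.7 kN (rupture).
Tension yield (gross): A_g = 114×8 = 912 mm². φR_n = 0.90 × 345 × 912 = 283.2 kN.
Governing: min(164.9, 218.7, 283.2) = 164.9 kN → weld metal.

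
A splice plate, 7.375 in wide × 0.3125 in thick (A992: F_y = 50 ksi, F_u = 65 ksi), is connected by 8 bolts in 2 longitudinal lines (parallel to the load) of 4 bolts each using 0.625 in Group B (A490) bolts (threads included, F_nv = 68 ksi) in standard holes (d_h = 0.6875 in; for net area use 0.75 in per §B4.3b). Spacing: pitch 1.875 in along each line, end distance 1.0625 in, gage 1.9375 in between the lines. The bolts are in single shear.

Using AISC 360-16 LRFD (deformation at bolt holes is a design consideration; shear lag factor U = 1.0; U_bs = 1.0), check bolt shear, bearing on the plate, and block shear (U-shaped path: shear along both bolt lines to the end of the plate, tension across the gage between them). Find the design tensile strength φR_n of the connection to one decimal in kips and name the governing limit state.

Bolt shear: A_b = π(0.625)²/4 = 0.3068 in². φR_n = 0.75 × 68 × 0.3068 × 8 × 1 = 125.2 kips.
Bearing (0.3125 in plate, F_u = 65 ksi): end bolts L_c = 1.0625 − 0.6875/2 = 0.71875, R_n = min(1.2×0.71875×0.3125×65, 2.4×0.625×0.3125×65) = 17.52 kips/bolt; interior L_c = 1.875 − 0.6875 = 1.1875, R_n = 28.945 kips/bolt. φR_n = 0.75 × (2×17.52 + 6×28.945) = 156.5 kips.
Block shear: shear path 2×[1.0625+3×1.875] = 2×6.6875 in, A_gv = 4.1797, A_nv = 2×(6.6875 − 3.5×0.75)×0.3125 = 2.5391 in²; tension across gage: (1.9375 − 1×0.75)×0.3125 = 0.37109 in². R_n = min(0.6×65×2.5391, 0.6×50×4.1797) + 1.0×65×0.37109 = min(99.025, 125.39) + 24.121 = 123.15 kips. φR_n = 0.75 × 123.15 = 92.4 kips.
Governing: min(125.2, 156.5, 92.4) = 92.4 kips → block shear.

92.4 kips (block shear governs)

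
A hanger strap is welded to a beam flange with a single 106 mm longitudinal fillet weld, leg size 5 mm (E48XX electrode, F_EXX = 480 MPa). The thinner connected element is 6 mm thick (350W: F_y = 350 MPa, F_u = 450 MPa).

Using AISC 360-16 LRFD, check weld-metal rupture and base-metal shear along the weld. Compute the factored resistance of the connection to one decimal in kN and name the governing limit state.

80.9 kN (weld metal governs)

Weld metal: throat = 0.707×5 = 3.535 mm, L = 106 mm. φR_n = 0.75 × 0.6 × 480 × 3.535 × 106 = 80.9 kN.
Base metal shear (6 mm plate): yield φR_n = 1.0×0.6×350×6×106 = 133.6 kN; rupture φR_n = 0.75×0.6×450×6×106 = 128.8 kN; take 128.8 kN (rupture).
Governing: min(80.9, 128.8) = 80.9 kN → weld metal.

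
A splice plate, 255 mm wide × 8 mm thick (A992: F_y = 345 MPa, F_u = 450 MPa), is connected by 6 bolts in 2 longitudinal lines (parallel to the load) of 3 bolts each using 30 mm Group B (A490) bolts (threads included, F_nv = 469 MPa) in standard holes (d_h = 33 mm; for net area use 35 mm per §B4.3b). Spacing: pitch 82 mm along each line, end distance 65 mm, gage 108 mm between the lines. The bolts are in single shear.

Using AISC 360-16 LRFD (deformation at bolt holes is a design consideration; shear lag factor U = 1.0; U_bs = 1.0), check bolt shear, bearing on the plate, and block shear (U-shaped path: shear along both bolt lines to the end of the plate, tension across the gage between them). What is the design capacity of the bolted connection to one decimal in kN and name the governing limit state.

Bolt shear: A_b = π(30)²/4 = 706.86 mm². φR_n = 0.75 × 469 × 706.86 × 6 × 1 = 1491.8 kN.
Bearing (8 mm plate, F_u = 450 MPa): end bolts L_c = 65 − 33/2 = 48.5, R_n = min(1.2×48.5×8×450, 2.4×30×8×450) = 209.52 kN/bolt; interior L_c = 82 − 33 = 49, R_n = 211.68 kN/bolt. φR_n = 0.75 × (2×209.52 + 4×211.68) = 949.3 kN.
Block shear: shear path 2×[65+2×82] = 2×229 mm, A_gv = 3664, A_nv = 2×(229 − 2.5×35)×8 = 2264 mm²; tension across gage: (108 − 1×35)×8 = 584 mm². R_n = min(0.6×450×2264, 0.6×345×3664) + 1.0×450×584 = min(611.28, 758.45) + 262.8 = 874.08 kN. φR_n = 0.75 × 874.08 = 655.6 kN.
Governing: min(1491.8, 949.3, 655.6) = 655.6 kN → block shear.

655.6 kN (block shear governs)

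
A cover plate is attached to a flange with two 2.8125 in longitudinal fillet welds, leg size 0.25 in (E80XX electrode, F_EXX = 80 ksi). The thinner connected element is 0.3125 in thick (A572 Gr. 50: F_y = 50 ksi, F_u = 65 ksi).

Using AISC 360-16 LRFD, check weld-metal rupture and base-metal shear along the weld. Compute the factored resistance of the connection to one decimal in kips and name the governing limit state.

Weld metal: throat = 0.707×0.25 = 0.17675 in, L = 2×2.8125 = 5.625 in. φR_n = 0.75 × 0.6 × 80 × 0.17675 × 5.625 = 35.8 kips.
Base metal shear (0.3125 in plate): yield φR_n = 1.0×0.6×50×0.3125×5.625 = 52.7 kips; rupture φR_n = 0.75×0.6×65×0.3125×5.625 = 51.4 kips; take 51.4 kips (rupture).
Governing: min(35.8, 51.4) = 35.8 kips → weld metal.

35.8 kips (weld metal governs)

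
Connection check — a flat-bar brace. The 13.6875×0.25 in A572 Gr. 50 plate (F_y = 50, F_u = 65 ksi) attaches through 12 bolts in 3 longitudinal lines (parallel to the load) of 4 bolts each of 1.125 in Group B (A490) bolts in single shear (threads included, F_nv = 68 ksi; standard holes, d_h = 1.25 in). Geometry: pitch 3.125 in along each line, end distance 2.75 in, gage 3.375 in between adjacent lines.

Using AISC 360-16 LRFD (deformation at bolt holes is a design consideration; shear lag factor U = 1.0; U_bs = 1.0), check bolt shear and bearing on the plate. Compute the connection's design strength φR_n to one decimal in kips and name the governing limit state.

340.0 kips (bearing governs)

Bolt shear: A_b = π(1.125)²/4 = 0.99402 in². φR_n = 0.75 × 68 × 0.99402 × 12 × 1 = 608.3 kips.
Bearing (0.25 in plate, F_u = 65 ksi): end bolts L_c = 2.75 − 1.25/2 = 2.125, R_n = min(1.2×2.125×0.25×65, 2.4×1.125×0.25×65) = 41.438 kips/bolt; interior L_c = 3.125 − 1.25 = 1.875, R_n = 36.563 kips/bolt. φR_n = 0.75 × (3×41.438 + 9×36.563) = 340.0 kips.
Governing: min(608.3, 340.0) = 340.0 kips → bearing.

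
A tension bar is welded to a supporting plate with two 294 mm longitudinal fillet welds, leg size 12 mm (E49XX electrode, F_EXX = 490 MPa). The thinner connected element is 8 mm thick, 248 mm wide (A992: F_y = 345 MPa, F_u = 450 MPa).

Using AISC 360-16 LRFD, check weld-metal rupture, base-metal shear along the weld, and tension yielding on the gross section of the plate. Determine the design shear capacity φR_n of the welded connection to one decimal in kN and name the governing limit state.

616.0 kN (gross-section yield governs)

Weld metal: throat = 0.707×12 = 8.484 mm, L = 2×294 = 588 mm. φR_n = 0.75 × 0.6 × 490 × 8.484 × 588 = 1100.0 kN.
Base metal shear (8 mm plate): yield φR_n = 1.0×0.6×345×8×588 = 973.7 kN; rupture φR_n = 0.75×0.6×450×8×588 = 952.6 kN; take 952.6 kN (rupture).
Tension yield (gross): A_g = 248×8 = 1984 mm². φR_n = 0.90 × 345 × 1984 = 616.0 kN.
Governing: min(1100.0, 952.6, 616.0) = 616.0 kN → gross-section yield.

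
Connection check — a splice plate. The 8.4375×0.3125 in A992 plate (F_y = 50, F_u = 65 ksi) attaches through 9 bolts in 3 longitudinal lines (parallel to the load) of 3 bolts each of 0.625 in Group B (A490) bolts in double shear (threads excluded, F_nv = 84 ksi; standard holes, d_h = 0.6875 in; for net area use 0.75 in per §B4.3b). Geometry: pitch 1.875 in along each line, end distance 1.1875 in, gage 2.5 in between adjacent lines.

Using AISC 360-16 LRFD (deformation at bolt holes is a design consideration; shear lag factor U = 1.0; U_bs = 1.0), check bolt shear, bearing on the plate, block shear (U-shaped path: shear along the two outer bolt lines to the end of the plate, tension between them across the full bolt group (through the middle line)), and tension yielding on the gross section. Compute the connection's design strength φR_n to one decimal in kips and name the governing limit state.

109.3 kips (block shear governs)

Bolt shear: A_b = π(0.625)²/4 = 0.3068 in². φR_n = 0.75 × 84 × 0.3068 × 9 × 2 = 347.9 kips.
Bearing (0.3125 in plate, F_u = 65 ksi): end bolts L_c = 1.1875 − 0.6875/2 = 0.84375, R_n = min(1.2×0.84375×0.3125×65, 2.4×0.625×0.3125×65) = 20.566 kips/bolt; interior L_c = 1.875 − 0.6875 = 1.1875, R_n = 28.945 kips/bolt. φR_n = 0.75 × (3×20.566 + 6×28.945) = 176.5 kips.
Block shear: shear path 2×[1.1875+2×1.875] = 2×4.9375 in, A_gv = 3.0859, A_nv = 2×(4.9375 − 2.5×0.75)×0.3125 = 1.9141 in²; tension across gage: (5 − 2×0.75)×0.3125 = 1.0938 in². R_n = min(0.6×65×1.9141, 0.6×50×3.0859) + 1.0×65×1.0938 = min(74.65, 92.577) + 71.097 = 145.75 kips. φR_n = 0.75 × 145.75 = 109.3 kips.
Tension yield (gross): A_g = 8.4375×0.3125 = 2.6367 in². φR_n = 0.90 × 50 × 2.6367 = 118.7 kips.
Governing: min(347.9, 176.5, 109.3, 118.7) = 109.3 kips → block shear.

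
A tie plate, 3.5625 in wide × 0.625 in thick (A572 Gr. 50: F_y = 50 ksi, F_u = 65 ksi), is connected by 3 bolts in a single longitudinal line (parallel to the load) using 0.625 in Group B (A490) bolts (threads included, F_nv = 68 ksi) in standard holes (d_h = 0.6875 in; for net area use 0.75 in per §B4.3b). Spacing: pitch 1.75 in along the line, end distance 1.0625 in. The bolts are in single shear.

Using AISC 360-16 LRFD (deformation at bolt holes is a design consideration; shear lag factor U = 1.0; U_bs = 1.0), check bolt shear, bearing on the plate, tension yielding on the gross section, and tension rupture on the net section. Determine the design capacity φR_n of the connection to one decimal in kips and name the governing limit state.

Bolt shear: A_b = π(0.625)²/4 = 0.3068 in². φR_n = 0.75 × 68 × 0.3068 × 3 × 1 = 46.9 kips.
Bearing (0.625 in plate, F_u = 65 ksi): end bolts L_c = 1.0625 − 0.6875/2 = 0.71875, R_n = min(1.2×0.71875×0.625×65, 2.4×0.625×0.625×65) = 35.039 kips/bolt; interior L_c = 1.75 − 0.6875 = 1.0625, R_n = 51.797 kips/bolt. φR_n = 0.75 × (1×35.039 + 2×51.797) = 104.0 kips.
Tension yield (gross): A_g = 3.5625×0.625 = 2.2266 in². φR_n = 0.90 × 50 × 2.2266 = 100.2 kips.
Tension rupture (net): A_n = (3.5625 − 1×0.75)×0.625 = 1.7578 in² (U = 1.0, A_e = A_n). φR_n = 0.75 × 65 × 1.7578 = 85.7 kips.
Governing: min(46.9, 104.0, 100.2, 85.7) = 46.9 kips → bolt shear.

46.9 kips (bolt shear governs)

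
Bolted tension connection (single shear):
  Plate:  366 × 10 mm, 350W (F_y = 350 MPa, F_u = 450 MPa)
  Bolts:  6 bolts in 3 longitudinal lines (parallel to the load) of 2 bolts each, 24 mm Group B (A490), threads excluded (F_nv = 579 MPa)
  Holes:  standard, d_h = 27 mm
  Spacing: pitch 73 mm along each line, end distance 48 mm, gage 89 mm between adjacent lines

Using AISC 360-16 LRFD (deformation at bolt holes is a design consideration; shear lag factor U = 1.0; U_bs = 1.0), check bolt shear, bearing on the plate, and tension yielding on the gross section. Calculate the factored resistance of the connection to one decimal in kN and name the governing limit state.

Bolt shear: A_b = π(24)²/4 = 452.39 mm². φR_n = 0.75 × 579 × 452.39 × 6 × 1 = 1178.7 kN.
Bearing (10 mm plate, F_u = 450 MPa): end bolts L_c = 48 − 27/2 = 34.5, R_n = min(1.2×34.5×10×450, 2.4×24×10×450) = 186.3 kN/bolt; interior L_c = 73 − 27 = 46, R_n = 248.4 kN/bolt. φR_n = 0.75 × (3×186.3 + 3×248.4) = 978.1 kN.
Tension yield (gross): A_g = 366×10 = 3660 mm². φR_n = 0.90 × 350 × 3660 = 1152.9 kN.
Governing: min(1178.7, 978.1, 1152.9) = 978.1 kN → bearing.

978.1 kN (bearing governs)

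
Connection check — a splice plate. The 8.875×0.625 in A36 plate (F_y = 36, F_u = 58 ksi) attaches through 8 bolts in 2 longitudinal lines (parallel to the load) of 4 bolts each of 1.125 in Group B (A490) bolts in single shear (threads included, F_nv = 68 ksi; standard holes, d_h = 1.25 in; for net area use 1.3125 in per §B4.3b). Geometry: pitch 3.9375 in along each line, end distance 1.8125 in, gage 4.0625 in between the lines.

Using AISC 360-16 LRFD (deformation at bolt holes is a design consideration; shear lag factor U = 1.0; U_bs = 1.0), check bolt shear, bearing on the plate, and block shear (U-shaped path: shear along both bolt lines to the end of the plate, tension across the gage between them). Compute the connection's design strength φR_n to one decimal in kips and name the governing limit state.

350.7 kips (block shear governs)

Bolt shear: A_b = π(1.125)²/4 = 0.99402 in². φR_n = 0.75 × 68 × 0.99402 × 8 × 1 = 405.6 kips.
Bearing (0.625 in plate, F_u = 58 ksi): end bolts L_c = 1.8125 − 1.25/2 = 1.1875, R_n = min(1.2×1.1875×0.625×58, 2.4×1.125×0.625×58) = 51.656 kips/bolt; interior L_c = 3.9375 − 1.25 = 2.6875, R_n = 97.875 kips/bolt. φR_n = 0.75 × (2×51.656 + 6×97.875) = 517.9 kips.
Block shear: shear path 2×[1.8125+3×3.9375] = 2×13.625 in, A_gv = 17.031, A_nv = 2×(13.625 − 3.5×1.3125)×0.625 = 11.289 in²; tension across gage: (4.0625 − 1×1.3125)×0.625 = 1.7188 in². R_n = min(0.6×58×11.289, 0.6×36×17.031) + 1.0×58×1.7188 = min(392.86, 367.87) + 99.69 = 467.56 kips. φR_n = 0.75 × 467.56 = 350.7 kips.
Governing: min(405.6, 517.9, 350.7) = 350.7 kips → block shear.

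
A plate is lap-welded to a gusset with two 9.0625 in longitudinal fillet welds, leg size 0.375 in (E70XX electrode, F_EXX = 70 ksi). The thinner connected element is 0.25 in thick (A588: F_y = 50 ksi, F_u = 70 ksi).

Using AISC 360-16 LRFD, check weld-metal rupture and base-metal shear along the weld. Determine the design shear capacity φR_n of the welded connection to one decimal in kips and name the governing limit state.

135.9 kips (base-metal shear governs)

Weld metal: throat = 0.707×0.375 = 0.26513 in, L = 2×9.0625 = 18.125 in. φR_n = 0.75 × 0.6 × 70 × 0.26513 × 18.125 = 151.4 kips.
Base metal shear (0.25 in plate): yield φR_n = 1.0×0.6×50×0.25×18.125 = 135.9 kips; rupture φR_n = 0.75×0.6×70×0.25×18.125 = 142.7 kips; take 135.9 kips (yield).
Governing: min(151.4, 135.9) = 135.9 kips → base-metal shear.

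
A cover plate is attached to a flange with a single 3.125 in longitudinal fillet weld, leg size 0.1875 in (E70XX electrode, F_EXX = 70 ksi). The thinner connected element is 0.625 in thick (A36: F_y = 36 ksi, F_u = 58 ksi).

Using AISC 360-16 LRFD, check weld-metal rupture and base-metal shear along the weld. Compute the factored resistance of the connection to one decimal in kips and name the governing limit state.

Weld metal: throat = 0.707×0.1875 = 0.13256 in, L = 3.125 in. φR_n = 0.75 × 0.6 × 70 × 0.13256 × 3.125 = 13.0 kips.
Base metal shear (0.625 in plate): yield φR_n = 1.0×0.6×36×0.625×3.125 = 42.2 kips; rupture φR_n = 0.75×0.6×58×0.625×3.125 = 51.0 kips; take 42.2 kips (yield).
Governing: min(13.0, 42.2) = 13.0 kips → weld metal.

13.0 kips (weld metal governs)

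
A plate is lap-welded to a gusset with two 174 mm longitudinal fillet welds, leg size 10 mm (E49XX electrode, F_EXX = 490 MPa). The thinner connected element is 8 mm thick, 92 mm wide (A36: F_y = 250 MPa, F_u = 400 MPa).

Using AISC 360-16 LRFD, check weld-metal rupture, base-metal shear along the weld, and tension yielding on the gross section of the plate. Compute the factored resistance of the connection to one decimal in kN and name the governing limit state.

Weld metal: throat = 0.707×10 = 7.07 mm, L = 2×174 = 348 mm. φR_n = 0.75 × 0.6 × 490 × 7.07 × 348 = 542.5 kN.
Base metal shear (8 mm plate): yield φR_n = 1.0×0.6×250×8×348 = 417.6 kN; rupture φR_n = 0.75×0.6×400×8×348 = 501.1 kN; take 417.6 kN (yield).
Tension yield (gross): A_g = 92×8 = 736 mm². φR_n = 0.90 × 250 × 736 = 165.6 kN.
Governing: min(542.5, 417.6, 165.6) = 165.6 kN → gross-section yield.

165.6 kN (gross-section yield governs)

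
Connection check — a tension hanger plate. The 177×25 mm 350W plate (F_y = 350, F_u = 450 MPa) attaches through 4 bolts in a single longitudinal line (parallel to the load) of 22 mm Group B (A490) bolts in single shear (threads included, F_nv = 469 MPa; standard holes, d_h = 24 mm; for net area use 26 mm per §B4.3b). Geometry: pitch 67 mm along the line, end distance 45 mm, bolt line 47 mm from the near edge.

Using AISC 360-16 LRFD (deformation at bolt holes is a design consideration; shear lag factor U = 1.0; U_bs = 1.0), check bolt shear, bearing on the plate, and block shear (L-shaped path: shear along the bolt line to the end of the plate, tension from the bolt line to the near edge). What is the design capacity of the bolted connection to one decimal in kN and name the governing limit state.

534.8 kN (bolt shear governs)

Bolt shear: A_b = π(22)²/4 = 380.13 mm². φR_n = 0.75 × 469 × 380.13 × 4 × 1 = 534.8 kN.
Bearing (25 mm plate, F_u = 450 MPa): end bolts L_c = 45 − 24/2 = 33, R_n = min(1.2×33×25×450, 2.4×22×25×450) = 445.5 kN/bolt; interior L_c = 67 − 24 = 43, R_n = 580.5 kN/bolt. φR_n = 0.75 × (1×445.5 + 3×580.5) = 1640.3 kN.
Block shear: shear path 1×[45+3×67] = 1×246 mm, A_gv = 6150, A_nv = 1×(246 − 3.5×26)×25 = 3875 mm²; tension to near edge: (47 − 0.5×26)×25 = 850 mm². R_n = min(0.6×450×3875, 0.6×350×6150) + 1.0×450×850 = min(1046.3, 1291.5) + 382.5 = 1428.8 kN. φR_n = 0.75 × 1428.8 = 1071.6 kN.
Governing: min(534.8, 1640.3, 1071.6) = 534.8 kN → bolt shear.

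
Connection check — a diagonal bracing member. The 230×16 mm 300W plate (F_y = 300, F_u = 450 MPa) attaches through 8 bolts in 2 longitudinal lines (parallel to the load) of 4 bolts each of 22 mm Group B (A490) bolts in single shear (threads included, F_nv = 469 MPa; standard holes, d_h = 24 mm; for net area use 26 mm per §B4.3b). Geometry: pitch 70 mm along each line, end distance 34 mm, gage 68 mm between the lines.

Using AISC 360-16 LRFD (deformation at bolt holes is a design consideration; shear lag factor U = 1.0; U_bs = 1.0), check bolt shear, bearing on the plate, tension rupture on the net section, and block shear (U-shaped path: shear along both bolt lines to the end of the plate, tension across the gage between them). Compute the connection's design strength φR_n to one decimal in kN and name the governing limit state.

Bolt shear: A_b = π(22)²/4 = 380.13 mm². φR_n = 0.75 × 469 × 380.13 × 8 × 1 = 1069.7 kN.
Bearing (16 mm plate, F_u = 450 MPa): end bolts L_c = 34 − 24/2 = 22, R_n = min(1.2×22×16×450, 2.4×22×16×450) = 190.08 kN/bolt; interior L_c = 70 − 24 = 46, R_n = 380.16 kN/bolt. φR_n = 0.75 × (2×190.08 + 6×380.16) = 1995.8 kN.
Tension rupture (net): A_n = (230 − 2×26)×16 = 2848 mm² (U = 1.0, A_e = A_n). φR_n = 0.75 × 450 × 2848 = 961.2 kN.
Block shear: shear path 2×[34+3×70] = 2×244 mm, A_gv = 7808, A_nv = 2×(244 − 3.5×26)×16 = 4896 mm²; tension across gage: (68 − 1×26)×16 = 672 mm². R_n = min(0.6×450×4896, 0.6×300×7808) + 1.0×450×672 = min(1321.9, 1405.4) + 302.4 = 1624.3 kN. φR_n = 0.75 × 1624.3 = 1218.2 kN.
Governing: min(1069.7, 1995.8, 961.2, 1218.2) = 961.2 kN → net-section rupture.

961.2 kN (net-section rupture governs)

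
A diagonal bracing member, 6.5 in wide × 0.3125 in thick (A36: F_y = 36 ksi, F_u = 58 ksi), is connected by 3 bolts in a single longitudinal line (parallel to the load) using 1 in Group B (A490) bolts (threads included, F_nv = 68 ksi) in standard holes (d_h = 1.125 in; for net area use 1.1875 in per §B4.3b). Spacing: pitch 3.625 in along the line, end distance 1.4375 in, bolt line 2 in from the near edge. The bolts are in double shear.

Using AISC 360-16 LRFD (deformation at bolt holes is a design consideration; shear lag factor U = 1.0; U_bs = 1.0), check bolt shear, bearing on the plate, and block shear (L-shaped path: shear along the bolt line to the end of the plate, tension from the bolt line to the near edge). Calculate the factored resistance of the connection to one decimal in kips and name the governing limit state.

Bolt shear: A_b = π(1)²/4 = 0.7854 in². φR_n = 0.75 × 68 × 0.7854 × 3 × 2 = 240.3 kips.
Bearing (0.3125 in plate, F_u = 58 ksi): end bolts L_c = 1.4375 − 1.125/2 = 0.875, R_n = min(1.2×0.875×0.3125×58, 2.4×1×0.3125×58) = 19.031 kips/bolt; interior L_c = 3.625 − 1.125 = 2.5, R_n = 43.5 kips/bolt. φR_n = 0.75 × (1×19.031 + 2×43.5) = 79.5 kips.
Block shear: shear path 1×[1.4375+2×3.625] = 1×8.6875 in, A_gv = 2.7148, A_nv = 1×(8.6875 − 2.5×1.1875)×0.3125 = 1.7871 in²; tension to near edge: (2 − 0.5×1.1875)×0.3125 = 0.43945 in². R_n = min(0.6×58×1.7871, 0.6×36×2.7148) + 1.0×58×0.43945 = min(62.191, 58.64) + 25.488 = 84.128 kips. φR_n = 0.75 × 84.128 = 63.1 kips.
Governing: min(240.3, 79.5, 63.1) = 63.1 kips → block shear.

63.1 kips (block shear governs)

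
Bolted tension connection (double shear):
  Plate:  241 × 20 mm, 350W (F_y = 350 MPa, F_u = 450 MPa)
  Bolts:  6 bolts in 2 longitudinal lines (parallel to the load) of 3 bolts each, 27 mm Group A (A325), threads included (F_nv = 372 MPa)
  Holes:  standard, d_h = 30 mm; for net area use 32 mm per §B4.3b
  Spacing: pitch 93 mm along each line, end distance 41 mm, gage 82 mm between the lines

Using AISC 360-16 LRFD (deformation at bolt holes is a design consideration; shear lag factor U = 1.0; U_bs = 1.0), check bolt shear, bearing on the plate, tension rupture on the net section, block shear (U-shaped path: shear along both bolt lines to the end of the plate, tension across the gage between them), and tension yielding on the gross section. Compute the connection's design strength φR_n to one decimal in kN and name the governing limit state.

Bolt shear: A_b = π(27)²/4 = 572.56 mm². φR_n = 0.75 × 372 × 572.56 × 6 × 2 = 1916.9 kN.
Bearing (20 mm plate, F_u = 450 MPa): end bolts L_c = 41 − 30/2 = 26, R_n = min(1.2×26×20×450, 2.4×27×20×450) = 280.8 kN/bolt; interior L_c = 93 − 30 = 63, R_n = 583.2 kN/bolt. φR_n = 0.75 × (2×280.8 + 4×583.2) = 2170.8 kN.
Tension rupture (net): A_n = (241 − 2×32)×20 = 3540 mm² (U = 1.0, A_e = A_n). φR_n = 0.75 × 450 × 3540 = 1194.8 kN.
Block shear: shear path 2×[41+2×93] = 2×227 mm, A_gv = 9080, A_nv = 2×(227 − 2.5×32)×20 = 5880 mm²; tension across gage: (82 − 1×32)×20 = 1000 mm². R_n = min(0.6×450×5880, 0.6×350×9080) + 1.0×450×1000 = min(1587.6, 1906.8) + 450 = 2037.6 kN. φR_n = 0.75 × 2037.6 = 1528.2 kN.
Tension yield (gross): A_g = 241×20 = 4820 mm². φR_n = 0.90 × 350 × 4820 = 1518.3 kN.
Governing: min(1916.9, 2170.8, 1194.8, 1528.2, 1518.3) = 1194.8 kN → net-section rupture.

1194.8 kN (net-section rupture governs)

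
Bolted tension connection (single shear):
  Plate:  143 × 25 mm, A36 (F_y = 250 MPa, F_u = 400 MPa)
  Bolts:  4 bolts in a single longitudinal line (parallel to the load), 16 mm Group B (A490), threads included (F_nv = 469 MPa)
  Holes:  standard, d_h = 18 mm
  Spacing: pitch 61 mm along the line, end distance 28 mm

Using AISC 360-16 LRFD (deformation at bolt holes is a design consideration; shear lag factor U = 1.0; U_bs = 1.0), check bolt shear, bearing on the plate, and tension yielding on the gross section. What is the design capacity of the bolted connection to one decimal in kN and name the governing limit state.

282.9 kN (bolt shear governs)

Bolt shear: A_b = π(16)²/4 = 201.06 mm². φR_n = 0.75 × 469 × 201.06 × 4 × 1 = 282.9 kN.
Bearing (25 mm plate, F_u = 400 MPa): end bolts L_c = 28 − 18/2 = 19, R_n = min(1.2×19×25×400, 2.4×16×25×400) = 228 kN/bolt; interior L_c = 61 − 18 = 43, R_n = 384 kN/bolt. φR_n = 0.75 × (1×228 + 3×384) = 1035.0 kN.
Tension yield (gross): A_g = 143×25 = 3575 mm². φR_n = 0.90 × 250 × 3575 = 804.4 kN.
Governing: min(282.9, 1035.0, 804.4) = 282.9 kN → bolt shear.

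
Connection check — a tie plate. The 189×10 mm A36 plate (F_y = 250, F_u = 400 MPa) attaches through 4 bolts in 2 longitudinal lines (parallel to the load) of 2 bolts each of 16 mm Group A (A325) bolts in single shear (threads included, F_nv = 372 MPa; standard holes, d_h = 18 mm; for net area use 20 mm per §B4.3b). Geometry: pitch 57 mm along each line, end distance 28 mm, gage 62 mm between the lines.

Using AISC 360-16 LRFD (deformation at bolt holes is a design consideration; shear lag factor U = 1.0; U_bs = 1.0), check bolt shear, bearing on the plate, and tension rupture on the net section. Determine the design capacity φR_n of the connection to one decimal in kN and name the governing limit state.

224.4 kN (bolt shear governs)

Bolt shear: A_b = π(16)²/4 = 201.06 mm². φR_n = 0.75 × 372 × 201.06 × 4 × 1 = 224.4 kN.
Bearing (10 mm plate, F_u = 400 MPa): end bolts L_c = 28 − 18/2 = 19, R_n = min(1.2×19×10×400, 2.4×16×10×400) = 91.2 kN/bolt; interior L_c = 57 − 18 = 39, R_n = 153.6 kN/bolt. φR_n = 0.75 × (2×91.2 + 2×153.6) = 367.2 kN.
Tension rupture (net): A_n = (189 − 2×20)×10 = 1490 mm² (U = 1.0, A_e = A_n). φR_n = 0.75 × 400 × 1490 = 447.0 kN.
Governing: min(224.4, 367.2, 447.0) = 224.4 kN → bolt shear.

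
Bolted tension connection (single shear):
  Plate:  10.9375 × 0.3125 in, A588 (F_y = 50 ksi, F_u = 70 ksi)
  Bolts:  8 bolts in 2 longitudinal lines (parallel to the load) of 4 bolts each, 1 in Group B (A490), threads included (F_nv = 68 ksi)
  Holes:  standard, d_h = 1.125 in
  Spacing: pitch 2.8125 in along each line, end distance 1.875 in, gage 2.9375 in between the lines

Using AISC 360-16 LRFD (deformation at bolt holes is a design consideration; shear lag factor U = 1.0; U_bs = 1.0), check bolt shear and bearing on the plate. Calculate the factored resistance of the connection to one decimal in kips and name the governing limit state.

Bolt shear: A_b = π(1)²/4 = 0.7854 in². φR_n = 0.75 × 68 × 0.7854 × 8 × 1 = 320.4 kips.
Bearing (0.3125 in plate, F_u = 70 ksi): end bolts L_c = 1.875 − 1.125/2 = 1.3125, R_n = min(1.2×1.3125×0.3125×70, 2.4×1×0.3125×70) = 34.453 kips/bolt; interior L_c = 2.8125 − 1.125 = 1.6875, R_n = 44.297 kips/bolt. φR_n = 0.75 × (2×34.453 + 6×44.297) = 251.0 kips.
Governing: min(320.4, 251.0) = 251.0 kips → bearing.

251.0 kips (bearing governs)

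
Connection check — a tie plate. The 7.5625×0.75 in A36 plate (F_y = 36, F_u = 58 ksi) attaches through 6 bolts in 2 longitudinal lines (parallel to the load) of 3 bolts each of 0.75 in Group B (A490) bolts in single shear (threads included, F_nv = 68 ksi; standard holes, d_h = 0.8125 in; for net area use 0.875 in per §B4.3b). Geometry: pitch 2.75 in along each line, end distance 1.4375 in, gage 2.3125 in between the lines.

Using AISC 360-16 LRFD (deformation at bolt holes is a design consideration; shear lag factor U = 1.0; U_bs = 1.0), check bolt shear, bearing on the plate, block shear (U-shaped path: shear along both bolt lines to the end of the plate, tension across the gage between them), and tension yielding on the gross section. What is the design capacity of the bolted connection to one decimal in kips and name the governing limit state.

Bolt shear: A_b = π(0.75)²/4 = 0.44179 in². φR_n = 0.75 × 68 × 0.44179 × 6 × 1 = 135.2 kips.
Bearing (0.75 in plate, F_u = 58 ksi): end bolts L_c = 1.4375 − 0.8125/2 = 1.03125, R_n = min(1.2×1.03125×0.75×58, 2.4×0.75×0.75×58) = 53.831 kips/bolt; interior L_c = 2.75 − 0.8125 = 1.9375, R_n = 78.3 kips/bolt. φR_n = 0.75 × (2×53.831 + 4×78.3) = 315.6 kips.
Block shear: shear path 2×[1.4375+2×2.75] = 2×6.9375 in, A_gv = 10.406, A_nv = 2×(6.9375 − 2.5×0.875)×0.75 = 7.125 in²; tension across gage: (2.3125 − 1×0.875)×0.75 = 1.0781 in². R_n = min(0.6×58×7.125, 0.6×36×10.406) + 1.0×58×1.0781 = min(247.95, 224.77) + 62.53 = 287.3 kips. φR_n = 0.75 × 287.3 = 215.5 kips.
Tension yield (gross): A_g = 7.5625×0.75 = 5.6719 in². φR_n = 0.90 × 36 × 5.6719 = 183.8 kips.
Governing: min(135.2, 315.6, 215.5, 183.8) = 135.2 kips → bolt shear.

135.2 kips (bolt shear governs)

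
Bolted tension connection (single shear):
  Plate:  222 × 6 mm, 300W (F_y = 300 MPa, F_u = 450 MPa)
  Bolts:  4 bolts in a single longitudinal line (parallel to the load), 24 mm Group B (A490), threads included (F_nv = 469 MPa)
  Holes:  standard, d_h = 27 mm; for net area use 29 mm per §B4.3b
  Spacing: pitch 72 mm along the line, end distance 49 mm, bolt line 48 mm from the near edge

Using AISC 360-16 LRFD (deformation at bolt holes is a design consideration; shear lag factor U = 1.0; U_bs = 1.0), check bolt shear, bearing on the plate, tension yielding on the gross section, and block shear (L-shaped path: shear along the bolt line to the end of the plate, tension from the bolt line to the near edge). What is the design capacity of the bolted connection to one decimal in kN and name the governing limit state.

Bolt shear: A_b = π(24)²/4 = 452.39 mm². φR_n = 0.75 × 469 × 452.39 × 4 × 1 = 636.5 kN.
Bearing (6 mm plate, F_u = 450 MPa): end bolts L_c = 49 − 27/2 = 35.5, R_n = min(1.2×35.5×6×450, 2.4×24×6×450) = 115.02 kN/bolt; interior L_c = 72 − 27 = 45, R_n = 145.8 kN/bolt. φR_n = 0.75 × (1×115.02 + 3×145.8) = 414.3 kN.
Tension yield (gross): A_g = 222×6 = 1332 mm². φR_n = 0.90 × 300 × 1332 = 359.6 kN.
Block shear: shear path 1×[49+3×72] = 1×265 mm, A_gv = 1590, A_nv = 1×(265 − 3.5×29)×6 = 981 mm²; tension to near edge: (48 − 0.5×29)×6 = 201 mm². R_n = min(0.6×450×981, 0.6×300×1590) + 1.0×450×201 = min(264.87, 286.2) + 90.45 = 355.32 kN. φR_n = 0.75 × 355.32 = 266.5 kN.
Governing: min(636.5, 414.3, 359.6, 266.5) = 266.5 kN → block shear.

266.5 kN (block shear governs)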